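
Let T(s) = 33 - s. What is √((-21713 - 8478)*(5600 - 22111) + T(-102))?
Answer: 2*√124620934 ≈ 22327.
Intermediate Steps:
√((-21713 - 8478)*(5600 - 22111) + T(-102)) = √((-21713 - 8478)*(5600 - 22111) + (33 - 1*(-102))) = √(-30191*(-16511) + (33 + 102)) = √(498483601 + 135) = √498483736 = 2*√124620934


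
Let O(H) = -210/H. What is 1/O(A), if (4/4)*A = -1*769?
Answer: 769/210 ≈ 3.6619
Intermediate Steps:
A = -769 (A = -1*769 = -769)
1/O(A) = 1/(-210/(-769)) = 1/(-210*(-1/769)) = 1/(210/769) = 769/210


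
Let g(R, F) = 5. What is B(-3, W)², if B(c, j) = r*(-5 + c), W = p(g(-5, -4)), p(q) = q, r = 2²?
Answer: 1024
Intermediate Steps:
r = 4
W = 5
B(c, j) = -20 + 4*c (B(c, j) = 4*(-5 + c) = -20 + 4*c)
B(-3, W)² = (-20 + 4*(-3))² = (-20 - 12)² = (-32)² = 1024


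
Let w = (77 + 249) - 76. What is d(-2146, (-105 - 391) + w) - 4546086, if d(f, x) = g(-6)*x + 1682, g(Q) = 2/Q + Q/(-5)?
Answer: -22723086/5 ≈ -4.5446e+6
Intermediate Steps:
g(Q) = 2/Q - Q/5 (g(Q) = 2/Q + Q*(-⅕) = 2/Q - Q/5)
w = 250 (w = 326 - 76 = 250)
d(f, x) = 1682 + 13*x/15 (d(f, x) = (2/(-6) - ⅕*(-6))*x + 1682 = (2*(-⅙) + 6/5)*x + 1682 = (-⅓ + 6/5)*x + 1682 = 13*x/15 + 1682 = 1682 + 13*x/15)
d(-2146, (-105 - 391) + w) - 4546086 = (1682 + 13*((-105 - 391) + 250)/15) - 4546086 = (1682 + 13*(-496 + 250)/15) - 4546086 = (1682 + (13/15)*(-246)) - 4546086 = (1682 - 1066/5) - 4546086 = 7344/5 - 4546086 = -22723086/5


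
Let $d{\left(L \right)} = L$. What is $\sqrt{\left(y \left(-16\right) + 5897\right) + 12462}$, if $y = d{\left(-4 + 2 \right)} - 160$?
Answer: $\sqrt{20951} \approx 144.74$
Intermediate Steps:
$y = -162$ ($y = \left(-4 + 2\right) - 160 = -2 - 160 = -162$)
$\sqrt{\left(y \left(-16\right) + 5897\right) + 12462} = \sqrt{\left(\left(-162\right) \left(-16\right) + 5897\right) + 12462} = \sqrt{\left(2592 + 5897\right) + 12462} = \sqrt{8489 + 12462} = \sqrt{20951}$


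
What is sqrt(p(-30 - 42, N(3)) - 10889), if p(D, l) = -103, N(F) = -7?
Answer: 4*I*sqrt(687) ≈ 104.84*I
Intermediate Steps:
sqrt(p(-30 - 42, N(3)) - 10889) = sqrt(-103 - 10889) = sqrt(-10992) = 4*I*sqrt(687)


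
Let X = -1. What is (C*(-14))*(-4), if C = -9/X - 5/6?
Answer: 1372/3 ≈ 457.33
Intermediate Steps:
C = 49/6 (C = -9/(-1) - 5/6 = -9*(-1) - 5*1/6 = 9 - 5/6 = 49/6 ≈ 8.1667)
(C*(-14))*(-4) = ((49/6)*(-14))*(-4) = -343/3*(-4) = 1372/3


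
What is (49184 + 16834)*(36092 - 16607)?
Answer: 1286360730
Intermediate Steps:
(49184 + 16834)*(36092 - 16607) = 66018*19485 = 1286360730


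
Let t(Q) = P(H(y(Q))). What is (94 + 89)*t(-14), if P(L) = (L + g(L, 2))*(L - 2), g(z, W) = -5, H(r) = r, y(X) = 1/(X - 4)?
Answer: 205387/108 ≈ 1901.7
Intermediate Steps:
y(X) = 1/(-4 + X)
P(L) = (-5 + L)*(-2 + L) (P(L) = (L - 5)*(L - 2) = (-5 + L)*(-2 + L))
t(Q) = 10 + (-4 + Q)⁻² - 7/(-4 + Q) (t(Q) = 10 + (1/(-4 + Q))² - 7/(-4 + Q) = 10 + (-4 + Q)⁻² - 7/(-4 + Q))
(94 + 89)*t(-14) = (94 + 89)*((189 - 87*(-14) + 10*(-14)²)/(16 + (-14)² - 8*(-14))) = 183*((189 + 1218 + 10*196)/(16 + 196 + 112)) = 183*((189 + 1218 + 1960)/324) = 183*((1/324)*3367) = 183*(3367/324) = 205387/108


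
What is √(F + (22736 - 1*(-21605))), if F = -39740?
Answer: √4601 ≈ 67.831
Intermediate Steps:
√(F + (22736 - 1*(-21605))) = √(-39740 + (22736 - 1*(-21605))) = √(-39740 + (22736 + 21605)) = √(-39740 + 44341) = √4601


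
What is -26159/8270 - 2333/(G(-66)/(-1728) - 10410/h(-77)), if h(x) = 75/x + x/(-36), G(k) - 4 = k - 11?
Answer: -1196733489868117/412373881071610 ≈ -2.9021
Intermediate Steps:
G(k) = -7 + k (G(k) = 4 + (k - 11) = 4 + (-11 + k) = -7 + k)
h(x) = 75/x - x/36 (h(x) = 75/x + x*(-1/36) = 75/x - x/36)
-26159/8270 - 2333/(G(-66)/(-1728) - 10410/h(-77)) = -26159/8270 - 2333/((-7 - 66)/(-1728) - 10410/(75/(-77) - 1/36*(-77))) = -26159*1/8270 - 2333/(-73*(-1/1728) - 10410/(75*(-1/77) + 77/36)) = -26159/8270 - 2333/(73/1728 - 10410/(-75/77 + 77/36)) = -26159/8270 - 2333/(73/1728 - 10410/3229/2772) = -26159/8270 - 2333/(73/1728 - 10410*2772/3229) = -26159/8270 - 2333/(73/1728 - 28856520/3229) = -26159/8270 - 2333/(-49863830843/5579712) = -26159/8270 - 2333*(-5579712/49863830843) = -26159/8270 + 13017468096/49863830843 = -1196733489868117/412373881071610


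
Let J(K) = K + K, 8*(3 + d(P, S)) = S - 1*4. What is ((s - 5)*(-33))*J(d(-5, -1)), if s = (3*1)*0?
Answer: -4785/4 ≈ -1196.3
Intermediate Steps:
d(P, S) = -7/2 + S/8 (d(P, S) = -3 + (S - 1*4)/8 = -3 + (S - 4)/8 = -3 + (-4 + S)/8 = -3 + (-½ + S/8) = -7/2 + S/8)
s = 0 (s = 3*0 = 0)
J(K) = 2*K
((s - 5)*(-33))*J(d(-5, -1)) = ((0 - 5)*(-33))*(2*(-7/2 + (⅛)*(-1))) = (-5*(-33))*(2*(-7/2 - ⅛)) = 165*(2*(-29/8)) = 165*(-29/4) = -4785/4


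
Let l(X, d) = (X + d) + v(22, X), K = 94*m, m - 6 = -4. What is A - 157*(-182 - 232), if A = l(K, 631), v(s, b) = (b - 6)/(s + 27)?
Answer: 460745/7 ≈ 65821.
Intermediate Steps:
m = 2 (m = 6 - 4 = 2)
v(s, b) = (-6 + b)/(27 + s)
K = 188 (K = 94*2 = 188)
l(X, d) = -6/49 + d + 50*X/49 (l(X, d) = (X + d) + (-6 + X)/(27 + 22) = (X + d) + (-6 + X)/49 = (X + d) + (-6/49 + X/49) = -6/49 + d + 50*X/49)
A = 5759/7 (A = -6/49 + 631 + (50/49)*188 = -6/49 + 631 + 9400/49 = 5759/7 ≈ 822.71)
A - 157*(-182 - 232) = 5759/7 - 157*(-182 - 232) = 5759/7 - 157*(-414) = 5759/7 + 64998 = 460745/7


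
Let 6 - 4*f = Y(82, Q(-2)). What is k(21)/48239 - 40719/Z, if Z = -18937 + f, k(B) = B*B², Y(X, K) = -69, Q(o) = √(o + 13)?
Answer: 8557783017/3650389847 ≈ 2.3443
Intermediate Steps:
Q(o) = √(13 + o)
f = 75/4 (f = 3/2 - ¼*(-69) = 3/2 + 69/4 = 75/4 ≈ 18.750)
k(B) = B³
Z = -75673/4 (Z = -18937 + 75/4 = -75673/4 ≈ -18918.)
k(21)/48239 - 40719/Z = 21³/48239 - 40719/(-75673/4) = 9261*(1/48239) - 40719*(-4/75673) = 9261/48239 + 162876/75673 = 8557783017/3650389847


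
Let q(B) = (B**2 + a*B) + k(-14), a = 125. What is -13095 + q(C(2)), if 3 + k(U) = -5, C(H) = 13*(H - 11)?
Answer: -14039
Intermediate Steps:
C(H) = -143 + 13*H (C(H) = 13*(-11 + H) = -143 + 13*H)
k(U) = -8 (k(U) = -3 - 5 = -8)
q(B) = -8 + B**2 + 125*B (q(B) = (B**2 + 125*B) - 8 = -8 + B**2 + 125*B)
-13095 + q(C(2)) = -13095 + (-8 + (-143 + 13*2)**2 + 125*(-143 + 13*2)) = -13095 + (-8 + (-143 + 26)**2 + 125*(-143 + 26)) = -13095 + (-8 + (-117)**2 + 125*(-117)) = -13095 + (-8 + 13689 - 14625) = -13095 - 944 = -14039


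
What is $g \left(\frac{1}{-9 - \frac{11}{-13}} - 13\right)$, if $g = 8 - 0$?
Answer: $- \frac{5564}{53} \approx -104.98$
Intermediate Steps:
$g = 8$ ($g = 8 + 0 = 8$)
$g \left(\frac{1}{-9 - \frac{11}{-13}} - 13\right) = 8 \left(\frac{1}{-9 - \frac{11}{-13}} - 13\right) = 8 \left(\frac{1}{-9 - - \frac{11}{13}} - 13\right) = 8 \left(\frac{1}{-9 + \frac{11}{13}} - 13\right) = 8 \left(\frac{1}{- \frac{106}{13}} - 13\right) = 8 \left(- \frac{13}{106} - 13\right) = 8 \left(- \frac{1391}{106}\right) = - \frac{5564}{53}$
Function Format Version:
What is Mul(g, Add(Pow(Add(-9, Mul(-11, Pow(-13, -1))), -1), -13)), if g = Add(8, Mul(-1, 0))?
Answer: Rational(-5564, 53) ≈ -104.98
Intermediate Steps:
g = 8 (g = Add(8, 0) = 8)
Mul(g, Add(Pow(Add(-9, Mul(-11, Pow(-13, -1))), -1), -13)) = Mul(8, Add(Pow(Add(-9, Mul(-11, Pow(-13, -1))), -1), -13)) = Mul(8, Add(Pow(Add(-9, Mul(-11, Rational(-1, 13))), -1), -13)) = Mul(8, Add(Pow(Add(-9, Rational(11, 13)), -1), -13)) = Mul(8, Add(Pow(Rational(-106, 13), -1), -13)) = Mul(8, Add(Rational(-13, 106), -13)) = Mul(8, Rational(-1391, 106)) = Rational(-5564, 53)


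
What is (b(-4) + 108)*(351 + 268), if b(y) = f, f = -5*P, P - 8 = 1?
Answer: 38997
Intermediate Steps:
P = 9 (P = 8 + 1 = 9)
f = -45 (f = -5*9 = -45)
b(y) = -45
(b(-4) + 108)*(351 + 268) = (-45 + 108)*(351 + 268) = 63*619 = 38997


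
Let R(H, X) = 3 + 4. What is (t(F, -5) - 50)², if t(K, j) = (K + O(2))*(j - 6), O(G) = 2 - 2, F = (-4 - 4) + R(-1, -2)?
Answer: 1521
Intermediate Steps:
R(H, X) = 7
F = -1 (F = (-4 - 4) + 7 = -8 + 7 = -1)
O(G) = 0
t(K, j) = K*(-6 + j) (t(K, j) = (K + 0)*(j - 6) = K*(-6 + j))
(t(F, -5) - 50)² = (-(-6 - 5) - 50)² = (-1*(-11) - 50)² = (11 - 50)² = (-39)² = 1521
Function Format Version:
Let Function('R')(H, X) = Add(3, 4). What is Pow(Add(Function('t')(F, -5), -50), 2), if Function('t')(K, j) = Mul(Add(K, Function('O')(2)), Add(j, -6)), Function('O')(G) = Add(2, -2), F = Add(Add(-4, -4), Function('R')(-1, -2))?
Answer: 1521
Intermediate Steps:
Function('R')(H, X) = 7
F = -1 (F = Add(Add(-4, -4), 7) = Add(-8, 7) = -1)
Function('O')(G) = 0
Function('t')(K, j) = Mul(K, Add(-6, j)) (Function('t')(K, j) = Mul(Add(K, 0), Add(j, -6)) = Mul(K, Add(-6, j)))
Pow(Add(Function('t')(F, -5), -50), 2) = Pow(Add(Mul(-1, Add(-6, -5)), -50), 2) = Pow(Add(Mul(-1, -11), -50), 2) = Pow(Add(11, -50), 2) = Pow(-39, 2) = 1521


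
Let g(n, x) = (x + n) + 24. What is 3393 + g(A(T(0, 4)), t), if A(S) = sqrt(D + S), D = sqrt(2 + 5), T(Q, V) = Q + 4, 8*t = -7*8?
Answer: 3410 + sqrt(4 + sqrt(7)) ≈ 3412.6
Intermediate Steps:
t = -7 (t = (-7*8)/8 = (1/8)*(-56) = -7)
T(Q, V) = 4 + Q
D = sqrt(7) ≈ 2.6458
A(S) = sqrt(S + sqrt(7)) (A(S) = sqrt(sqrt(7) + S) = sqrt(S + sqrt(7)))
g(n, x) = 24 + n + x (g(n, x) = (n + x) + 24 = 24 + n + x)
3393 + g(A(T(0, 4)), t) = 3393 + (24 + sqrt((4 + 0) + sqrt(7)) - 7) = 3393 + (24 + sqrt(4 + sqrt(7)) - 7) = 3393 + (17 + sqrt(4 + sqrt(7))) = 3410 + sqrt(4 + sqrt(7))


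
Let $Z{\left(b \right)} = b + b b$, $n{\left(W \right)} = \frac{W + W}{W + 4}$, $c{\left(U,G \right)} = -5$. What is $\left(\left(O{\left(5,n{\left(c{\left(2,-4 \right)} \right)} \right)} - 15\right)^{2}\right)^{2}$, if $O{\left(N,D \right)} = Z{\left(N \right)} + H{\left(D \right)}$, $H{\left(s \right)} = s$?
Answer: $390625$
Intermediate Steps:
$n{\left(W \right)} = \frac{2 W}{4 + W}$
$Z{\left(b \right)} = b + b^{2}$
$O{\left(N,D \right)} = D + N \left(1 + N\right)$ ($O{\left(N,D \right)} = N \left(1 + N\right) + D = D + N \left(1 + N\right)$)
$\left(\left(O{\left(5,n{\left(c{\left(2,-4 \right)} \right)} \right)} - 15\right)^{2}\right)^{2} = \left(\left(\left(2 \left(-5\right) \frac{1}{4 - 5} + 5 \left(1 + 5\right)\right) - 15\right)^{2}\right)^{2} = \left(\left(\left(2 \left(-5\right) \frac{1}{-1} + 5 \cdot 6\right) - 15\right)^{2}\right)^{2} = \left(\left(\left(2 \left(-5\right) \left(-1\right) + 30\right) - 15\right)^{2}\right)^{2} = \left(\left(\left(10 + 30\right) - 15\right)^{2}\right)^{2} = \left(\left(40 - 15\right)^{2}\right)^{2} = \left(25^{2}\right)^{2} = 625^{2} = 390625$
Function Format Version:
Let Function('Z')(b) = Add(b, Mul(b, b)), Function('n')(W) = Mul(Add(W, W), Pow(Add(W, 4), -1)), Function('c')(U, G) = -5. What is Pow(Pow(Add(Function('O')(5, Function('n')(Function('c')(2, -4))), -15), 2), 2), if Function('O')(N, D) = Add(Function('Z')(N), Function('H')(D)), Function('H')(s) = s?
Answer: 390625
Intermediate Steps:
Function('n')(W) = Mul(2, W, Pow(Add(4, W), -1)) (Function('n')(W) = Mul(Mul(2, W), Pow(Add(4, W), -1)) = Mul(2, W, Pow(Add(4, W), -1)))
Function('Z')(b) = Add(b, Pow(b, 2))
Function('O')(N, D) = Add(D, Mul(N, Add(1, N))) (Function('O')(N, D) = Add(Mul(N, Add(1, N)), D) = Add(D, Mul(N, Add(1, N))))
Pow(Pow(Add(Function('O')(5, Function('n')(Function('c')(2, -4))), -15), 2), 2) = Pow(Pow(Add(Add(Mul(2, -5, Pow(Add(4, -5), -1)), Mul(5, Add(1, 5))), -15), 2), 2) = Pow(Pow(Add(Add(Mul(2, -5, Pow(-1, -1)), Mul(5, 6)), -15), 2), 2) = Pow(Pow(Add(Add(Mul(2, -5, -1), 30), -15), 2), 2) = Pow(Pow(Add(Add(10, 30), -15), 2), 2) = Pow(Pow(Add(40, -15), 2), 2) = Pow(Pow(25, 2), 2) = Pow(625, 2) = 390625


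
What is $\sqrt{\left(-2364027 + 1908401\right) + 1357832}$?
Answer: $\sqrt{902206} \approx 949.85$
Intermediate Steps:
$\sqrt{\left(-2364027 + 1908401\right) + 1357832} = \sqrt{-455626 + 1357832} = \sqrt{902206}$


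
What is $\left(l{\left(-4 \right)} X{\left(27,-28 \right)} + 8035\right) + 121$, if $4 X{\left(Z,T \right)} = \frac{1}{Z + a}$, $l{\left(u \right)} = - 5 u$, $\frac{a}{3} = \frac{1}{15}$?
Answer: $\frac{1109241}{136} \approx 8156.2$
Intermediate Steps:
$a = \frac{1}{5}$ ($a = \frac{3}{15} = 3 \cdot \frac{1}{15} = \frac{1}{5} \approx 0.2$)
$X{\left(Z,T \right)} = \frac{1}{4 \left(\frac{1}{5} + Z\right)}$ ($X{\left(Z,T \right)} = \frac{1}{4 \left(Z + \frac{1}{5}\right)} = \frac{1}{4 \left(\frac{1}{5} + Z\right)}$)
$\left(l{\left(-4 \right)} X{\left(27,-28 \right)} + 8035\right) + 121 = \left(\left(-5\right) \left(-4\right) \frac{5}{4 \left(1 + 5 \cdot 27\right)} + 8035\right) + 121 = \left(20 \frac{5}{4 \left(1 + 135\right)} + 8035\right) + 121 = \left(20 \frac{5}{4 \cdot 136} + 8035\right) + 121 = \left(20 \cdot \frac{5}{4} \cdot \frac{1}{136} + 8035\right) + 121 = \left(20 \cdot \frac{5}{544} + 8035\right) + 121 = \left(\frac{25}{136} + 8035\right) + 121 = \frac{1092785}{136} + 121 = \frac{1109241}{136}$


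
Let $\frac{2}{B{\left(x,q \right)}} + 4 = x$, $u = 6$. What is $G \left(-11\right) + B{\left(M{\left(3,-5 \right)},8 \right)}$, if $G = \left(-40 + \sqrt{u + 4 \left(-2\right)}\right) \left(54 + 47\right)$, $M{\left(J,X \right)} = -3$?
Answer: $\frac{311078}{7} - 1111 i \sqrt{2} \approx 44440.0 - 1571.2 i$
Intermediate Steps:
$B{\left(x,q \right)} = \frac{2}{-4 + x}$
$G = -4040 + 101 i \sqrt{2}$ ($G = \left(-40 + \sqrt{6 + 4 \left(-2\right)}\right) \left(54 + 47\right) = \left(-40 + \sqrt{6 - 8}\right) 101 = \left(-40 + \sqrt{-2}\right) 101 = \left(-40 + i \sqrt{2}\right) 101 = -4040 + 101 i \sqrt{2} \approx -4040.0 + 142.84 i$)
$G \left(-11\right) + B{\left(M{\left(3,-5 \right)},8 \right)} = \left(-4040 + 101 i \sqrt{2}\right) \left(-11\right) + \frac{2}{-4 - 3} = \left(44440 - 1111 i \sqrt{2}\right) + \frac{2}{-7} = \left(44440 - 1111 i \sqrt{2}\right) + 2 \left(- \frac{1}{7}\right) = \left(44440 - 1111 i \sqrt{2}\right) - \frac{2}{7} = \frac{311078}{7} - 1111 i \sqrt{2}$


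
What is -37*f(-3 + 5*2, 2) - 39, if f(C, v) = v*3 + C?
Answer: -520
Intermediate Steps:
f(C, v) = C + 3*v (f(C, v) = 3*v + C = C + 3*v)
-37*f(-3 + 5*2, 2) - 39 = -37*((-3 + 5*2) + 3*2) - 39 = -37*((-3 + 10) + 6) - 39 = -37*(7 + 6) - 39 = -37*13 - 39 = -481 - 39 = -520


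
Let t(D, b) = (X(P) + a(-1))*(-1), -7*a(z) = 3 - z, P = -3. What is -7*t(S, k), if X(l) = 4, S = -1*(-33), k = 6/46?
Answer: 24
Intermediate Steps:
k = 3/23 (k = 6*(1/46) = 3/23 ≈ 0.13043)
a(z) = -3/7 + z/7 (a(z) = -(3 - z)/7 = -3/7 + z/7)
S = 33
t(D, b) = -24/7 (t(D, b) = (4 + (-3/7 + (1/7)*(-1)))*(-1) = (4 + (-3/7 - 1/7))*(-1) = (4 - 4/7)*(-1) = (24/7)*(-1) = -24/7)
-7*t(S, k) = -7*(-24/7) = 24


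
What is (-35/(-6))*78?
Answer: 455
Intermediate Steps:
(-35/(-6))*78 = -⅙*(-35)*78 = (35/6)*78 = 455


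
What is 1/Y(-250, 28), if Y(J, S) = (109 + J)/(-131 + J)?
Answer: 127/47 ≈ 2.7021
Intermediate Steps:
Y(J, S) = (109 + J)/(-131 + J)
1/Y(-250, 28) = 1/((109 - 250)/(-131 - 250)) = 1/(-141/(-381)) = 1/(-1/381*(-141)) = 1/(47/127) = 127/47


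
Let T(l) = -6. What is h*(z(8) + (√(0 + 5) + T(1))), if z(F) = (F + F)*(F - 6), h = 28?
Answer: 728 + 28*√5 ≈ 790.61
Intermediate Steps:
z(F) = 2*F*(-6 + F) (z(F) = (2*F)*(-6 + F) = 2*F*(-6 + F))
h*(z(8) + (√(0 + 5) + T(1))) = 28*(2*8*(-6 + 8) + (√(0 + 5) - 6)) = 28*(2*8*2 + (√5 - 6)) = 28*(32 + (-6 + √5)) = 28*(26 + √5) = 728 + 28*√5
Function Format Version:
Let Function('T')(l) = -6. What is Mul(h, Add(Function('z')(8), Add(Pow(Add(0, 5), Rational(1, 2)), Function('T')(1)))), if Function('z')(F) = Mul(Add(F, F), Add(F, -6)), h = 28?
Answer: Add(728, Mul(28, Pow(5, Rational(1, 2)))) ≈ 790.61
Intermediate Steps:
Function('z')(F) = Mul(2, F, Add(-6, F)) (Function('z')(F) = Mul(Mul(2, F), Add(-6, F)) = Mul(2, F, Add(-6, F)))
Mul(h, Add(Function('z')(8), Add(Pow(Add(0, 5), Rational(1, 2)), Function('T')(1)))) = Mul(28, Add(Mul(2, 8, Add(-6, 8)), Add(Pow(Add(0, 5), Rational(1, 2)), -6))) = Mul(28, Add(Mul(2, 8, 2), Add(Pow(5, Rational(1, 2)), -6))) = Mul(28, Add(32, Add(-6, Pow(5, Rational(1, 2))))) = Mul(28, Add(26, Pow(5, Rational(1, 2)))) = Add(728, Mul(28, Pow(5, Rational(1, 2))))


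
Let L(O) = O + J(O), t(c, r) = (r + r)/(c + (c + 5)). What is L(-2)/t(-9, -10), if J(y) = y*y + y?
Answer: 0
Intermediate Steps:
t(c, r) = 2*r/(5 + 2*c) (t(c, r) = (2*r)/(c + (5 + c)) = (2*r)/(5 + 2*c) = 2*r/(5 + 2*c))
J(y) = y + y**2 (J(y) = y**2 + y = y + y**2)
L(O) = O + O*(1 + O)
L(-2)/t(-9, -10) = (-2*(2 - 2))/((2*(-10)/(5 + 2*(-9)))) = (-2*0)/((2*(-10)/(5 - 18))) = 0/((2*(-10)/(-13))) = 0/((2*(-10)*(-1/13))) = 0/(20/13) = 0*(13/20) = 0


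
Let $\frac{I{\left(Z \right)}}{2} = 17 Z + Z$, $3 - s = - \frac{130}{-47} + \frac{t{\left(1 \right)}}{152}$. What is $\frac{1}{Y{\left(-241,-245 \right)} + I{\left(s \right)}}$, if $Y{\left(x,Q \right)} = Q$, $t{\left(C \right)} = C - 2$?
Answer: $- \frac{1786}{422099} \approx -0.0042312$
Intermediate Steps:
$t{\left(C \right)} = -2 + C$
$s = \frac{1719}{7144}$ ($s = 3 - \left(- \frac{130}{-47} + \frac{-2 + 1}{152}\right) = 3 - \left(\left(-130\right) \left(- \frac{1}{47}\right) - \frac{1}{152}\right) = 3 - \left(\frac{130}{47} - \frac{1}{152}\right) = 3 - \frac{19713}{7144} = \frac{1719}{7144} \approx 0.24062$)
$I{\left(Z \right)} = 36 Z$ ($I{\left(Z \right)} = 2 \left(17 Z + Z\right) = 2 \cdot 18 Z = 36 Z$)
$\frac{1}{Y{\left(-241,-245 \right)} + I{\left(s \right)}} = \frac{1}{-245 + 36 \cdot \frac{1719}{7144}} = \frac{1}{-245 + \frac{15471}{1786}} = \frac{1}{- \frac{422099}{1786}} = - \frac{1786}{422099}$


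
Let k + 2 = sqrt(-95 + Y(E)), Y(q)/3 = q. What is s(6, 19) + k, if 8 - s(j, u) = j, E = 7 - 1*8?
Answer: 7*I*sqrt(2) ≈ 9.8995*I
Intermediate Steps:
E = -1 (E = 7 - 8 = -1)
Y(q) = 3*q
s(j, u) = 8 - j
k = -2 + 7*I*sqrt(2) (k = -2 + sqrt(-95 + 3*(-1)) = -2 + sqrt(-95 - 3) = -2 + sqrt(-98) = -2 + 7*I*sqrt(2) ≈ -2.0 + 9.8995*I)
s(6, 19) + k = (8 - 1*6) + (-2 + 7*I*sqrt(2)) = (8 - 6) + (-2 + 7*I*sqrt(2)) = 2 + (-2 + 7*I*sqrt(2)) = 7*I*sqrt(2)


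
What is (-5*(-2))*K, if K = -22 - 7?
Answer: -290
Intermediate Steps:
K = -29
(-5*(-2))*K = -5*(-2)*(-29) = 10*(-29) = -290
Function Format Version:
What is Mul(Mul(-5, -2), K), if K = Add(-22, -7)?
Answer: -290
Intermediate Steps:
K = -29
Mul(Mul(-5, -2), K) = Mul(Mul(-5, -2), -29) = Mul(10, -29) = -290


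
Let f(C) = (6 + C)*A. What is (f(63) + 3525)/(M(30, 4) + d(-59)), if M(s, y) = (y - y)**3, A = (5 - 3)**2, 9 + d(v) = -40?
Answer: -543/7 ≈ -77.571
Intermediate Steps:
d(v) = -49 (d(v) = -9 - 40 = -49)
A = 4 (A = 2**2 = 4)
M(s, y) = 0 (M(s, y) = 0**3 = 0)
f(C) = 24 + 4*C (f(C) = (6 + C)*4 = 24 + 4*C)
(f(63) + 3525)/(M(30, 4) + d(-59)) = ((24 + 4*63) + 3525)/(0 - 49) = ((24 + 252) + 3525)/(-49) = (276 + 3525)*(-1/49) = 3801*(-1/49) = -543/7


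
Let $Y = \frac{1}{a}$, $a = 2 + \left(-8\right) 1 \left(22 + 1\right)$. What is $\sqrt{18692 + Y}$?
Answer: $\frac{\sqrt{619153626}}{182} \approx 136.72$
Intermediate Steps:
$a = -182$ ($a = 2 - 184 = -182$)
$Y = - \frac{1}{182}$ ($Y = \frac{1}{-182} = - \frac{1}{182} \approx -0.0054945$)
$\sqrt{18692 + Y} = \sqrt{18692 - \frac{1}{182}} = \sqrt{\frac{3401943}{182}} = \frac{\sqrt{619153626}}{182}$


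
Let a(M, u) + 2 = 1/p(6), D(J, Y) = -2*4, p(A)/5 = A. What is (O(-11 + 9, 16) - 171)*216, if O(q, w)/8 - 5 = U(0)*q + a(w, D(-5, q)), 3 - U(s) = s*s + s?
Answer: -210312/5 ≈ -42062.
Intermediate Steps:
p(A) = 5*A
D(J, Y) = -8
a(M, u) = -59/30 (a(M, u) = -2 + 1/(5*6) = -2 + 1/30 = -59/30)
U(s) = 3 - s - s**2 (U(s) = 3 - (s*s + s) = 3 - (s**2 + s) = 3 - (s + s**2) = 3 + (-s - s**2) = 3 - s - s**2)
O(q, w) = 364/15 + 24*q (O(q, w) = 40 + 8*((3 - 1*0 - 1*0**2)*q - 59/30) = 40 + 8*((3 + 0 - 1*0)*q - 59/30) = 40 + 8*((3 + 0 + 0)*q - 59/30) = 40 + 8*(3*q - 59/30) = 40 + 8*(-59/30 + 3*q) = 40 + (-236/15 + 24*q) = 364/15 + 24*q)
(O(-11 + 9, 16) - 171)*216 = ((364/15 + 24*(-11 + 9)) - 171)*216 = ((364/15 + 24*(-2)) - 171)*216 = ((364/15 - 48) - 171)*216 = (-356/15 - 171)*216 = -2921/15*216 = -210312/5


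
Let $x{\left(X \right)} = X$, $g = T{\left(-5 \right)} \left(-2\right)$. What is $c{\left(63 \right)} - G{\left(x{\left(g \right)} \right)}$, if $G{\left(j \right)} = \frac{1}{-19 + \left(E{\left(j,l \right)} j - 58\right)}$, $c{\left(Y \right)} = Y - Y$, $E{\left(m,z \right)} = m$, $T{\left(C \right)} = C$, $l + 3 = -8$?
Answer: $- \frac{1}{23} \approx -0.043478$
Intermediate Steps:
$l = -11$ ($l = -3 - 8 = -11$)
$g = 10$ ($g = \left(-5\right) \left(-2\right) = 10$)
$c{\left(Y \right)} = 0$
$G{\left(j \right)} = \frac{1}{-77 + j^{2}}$ ($G{\left(j \right)} = \frac{1}{-19 + \left(j j - 58\right)} = \frac{1}{-19 + \left(j^{2} - 58\right)} = \frac{1}{-19 + \left(-58 + j^{2}\right)} = \frac{1}{-77 + j^{2}}$)
$c{\left(63 \right)} - G{\left(x{\left(g \right)} \right)} = 0 - \frac{1}{-77 + 10^{2}} = 0 - \frac{1}{-77 + 100} = 0 - \frac{1}{23} = - \frac{1}{23}$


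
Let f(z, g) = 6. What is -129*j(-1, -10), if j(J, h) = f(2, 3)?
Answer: -774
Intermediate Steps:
j(J, h) = 6
-129*j(-1, -10) = -129*6 = -774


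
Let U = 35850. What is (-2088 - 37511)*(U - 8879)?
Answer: -1068024629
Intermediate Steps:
(-2088 - 37511)*(U - 8879) = (-2088 - 37511)*(35850 - 8879) = -39599*26971 = -1068024629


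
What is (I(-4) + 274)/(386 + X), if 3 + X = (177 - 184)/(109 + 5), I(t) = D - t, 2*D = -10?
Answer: 31122/43655 ≈ 0.71291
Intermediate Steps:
D = -5 (D = (½)*(-10) = -5)
I(t) = -5 - t
X = -349/114 (X = -3 + (177 - 184)/(109 + 5) = -3 - 7/114 = -349/114 ≈ -3.0614)
(I(-4) + 274)/(386 + X) = ((-5 - 1*(-4)) + 274)/(386 - 349/114) = ((-5 + 4) + 274)/(43655/114) = (-1 + 274)*(114/43655) = 273*(114/43655) = 31122/43655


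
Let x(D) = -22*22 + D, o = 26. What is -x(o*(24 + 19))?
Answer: -634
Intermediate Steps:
x(D) = -484 + D
-x(o*(24 + 19)) = -(-484 + 26*(24 + 19)) = -(-484 + 26*43) = -(-484 + 1118) = -1*634 = -634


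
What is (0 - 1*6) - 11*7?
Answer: -83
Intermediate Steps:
(0 - 1*6) - 11*7 = (0 - 6) - 77 = -6 - 77 = -83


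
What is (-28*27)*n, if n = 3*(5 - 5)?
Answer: 0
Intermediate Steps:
n = 0 (n = 3*0 = 0)
(-28*27)*n = -28*27*0 = -756*0 = 0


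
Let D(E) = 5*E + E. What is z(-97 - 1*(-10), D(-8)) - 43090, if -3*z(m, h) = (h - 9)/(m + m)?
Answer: -7497679/174 ≈ -43090.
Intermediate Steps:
D(E) = 6*E
z(m, h) = -(-9 + h)/(6*m) (z(m, h) = -(h - 9)/(3*(m + m)) = -(-9 + h)/(3*(2*m)) = -(-9 + h)*1/(2*m)/3 = -(-9 + h)/(6*m))
z(-97 - 1*(-10), D(-8)) - 43090 = (9 - 6*(-8))/(6*(-97 - 1*(-10))) - 43090 = (9 - 1*(-48))/(6*(-97 + 10)) - 43090 = (⅙)*(9 + 48)/(-87) - 43090 = (⅙)*(-1/87)*57 - 43090 = -19/174 - 43090 = -7497679/174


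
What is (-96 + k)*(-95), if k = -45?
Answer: 13395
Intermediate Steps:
(-96 + k)*(-95) = (-96 - 45)*(-95) = -141*(-95) = 13395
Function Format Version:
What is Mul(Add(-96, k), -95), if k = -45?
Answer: 13395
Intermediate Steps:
Mul(Add(-96, k), -95) = Mul(Add(-96, -45), -95) = Mul(-141, -95) = 13395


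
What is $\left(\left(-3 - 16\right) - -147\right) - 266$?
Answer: $-138$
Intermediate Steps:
$\left(\left(-3 - 16\right) - -147\right) - 266 = \left(\left(-3 - 16\right) + 147\right) - 266 = \left(-19 + 147\right) - 266 = 128 - 266 = -138$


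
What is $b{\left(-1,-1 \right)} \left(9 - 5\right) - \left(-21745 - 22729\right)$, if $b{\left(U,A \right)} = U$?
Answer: $44470$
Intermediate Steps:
$b{\left(-1,-1 \right)} \left(9 - 5\right) - \left(-21745 - 22729\right) = - (9 - 5) - \left(-21745 - 22729\right) = \left(-1\right) 4 - -44474 = -4 + 44474 = 44470$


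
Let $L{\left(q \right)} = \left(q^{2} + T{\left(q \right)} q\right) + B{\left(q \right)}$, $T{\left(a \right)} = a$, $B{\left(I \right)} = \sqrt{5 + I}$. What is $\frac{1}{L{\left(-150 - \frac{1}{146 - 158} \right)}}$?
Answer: $\frac{233020872}{10474292184049} - \frac{864 i \sqrt{5217}}{10474292184049} \approx 2.2247 \cdot 10^{-5} - 5.958 \cdot 10^{-9} i$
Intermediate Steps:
$L{\left(q \right)} = \sqrt{5 + q} + 2 q^{2}$ ($L{\left(q \right)} = \left(q^{2} + q q\right) + \sqrt{5 + q} = \left(q^{2} + q^{2}\right) + \sqrt{5 + q} = 2 q^{2} + \sqrt{5 + q} = \sqrt{5 + q} + 2 q^{2}$)
$\frac{1}{L{\left(-150 - \frac{1}{146 - 158} \right)}} = \frac{1}{\sqrt{5 - \left(150 + \frac{1}{146 - 158}\right)} + 2 \left(-150 - \frac{1}{146 - 158}\right)^{2}} = \frac{1}{\sqrt{5 - \frac{1799}{12}} + 2 \left(-150 - \frac{1}{-12}\right)^{2}} = \frac{1}{\sqrt{5 - \frac{1799}{12}} + 2 \left(-150 - - \frac{1}{12}\right)^{2}} = \frac{1}{\sqrt{5 + \left(-150 + \frac{1}{12}\right)} + 2 \left(-150 + \frac{1}{12}\right)^{2}} = \frac{1}{\sqrt{5 - \frac{1799}{12}} + 2 \left(- \frac{1799}{12}\right)^{2}} = \frac{1}{\sqrt{- \frac{1739}{12}} + 2 \cdot \frac{3236401}{144}} = \frac{1}{\frac{i \sqrt{5217}}{6} + \frac{3236401}{72}} = \frac{1}{\frac{3236401}{72} + \frac{i \sqrt{5217}}{6}}$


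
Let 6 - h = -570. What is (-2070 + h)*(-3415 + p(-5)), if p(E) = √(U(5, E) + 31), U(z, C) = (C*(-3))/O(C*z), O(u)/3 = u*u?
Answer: 5102010 - 2988*√4845/25 ≈ 5.0937e+6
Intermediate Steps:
h = 576 (h = 6 - 1*(-570) = 6 + 570 = 576)
O(u) = 3*u² (O(u) = 3*(u*u) = 3*u²)
U(z, C) = -1/(C*z²) (U(z, C) = (C*(-3))/((3*(C*z)²)) = (-3*C)/((3*(C²*z²))) = (-3*C)/((3*C²*z²)) = (-3*C)*(1/(3*C²*z²)) = -1/(C*z²))
p(E) = √(31 - 1/(25*E)) (p(E) = √(-1/(E*5²) + 31) = √(-1*1/25/E + 31) = √(-1/(25*E) + 31) = √(31 - 1/(25*E)))
(-2070 + h)*(-3415 + p(-5)) = (-2070 + 576)*(-3415 + √(775 - 1/(-5))/5) = -1494*(-3415 + √(775 - 1*(-⅕))/5) = -1494*(-3415 + √(775 + ⅕)/5) = -1494*(-3415 + √(3876/5)/5) = -1494*(-3415 + (2*√4845/5)/5) = -1494*(-3415 + 2*√4845/25) = 5102010 - 2988*√4845/25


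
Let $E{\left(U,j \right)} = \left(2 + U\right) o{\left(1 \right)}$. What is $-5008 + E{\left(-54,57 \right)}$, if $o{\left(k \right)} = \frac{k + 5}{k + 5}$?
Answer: $-5060$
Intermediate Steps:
$o{\left(k \right)} = 1$ ($o{\left(k \right)} = \frac{5 + k}{5 + k} = 1$)
$E{\left(U,j \right)} = 2 + U$ ($E{\left(U,j \right)} = \left(2 + U\right) 1 = 2 + U$)
$-5008 + E{\left(-54,57 \right)} = -5008 + \left(2 - 54\right) = -5008 - 52 = -5060$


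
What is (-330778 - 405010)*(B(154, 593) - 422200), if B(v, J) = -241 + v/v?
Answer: 310826282720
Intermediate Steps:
B(v, J) = -240 (B(v, J) = -241 + 1 = -240)
(-330778 - 405010)*(B(154, 593) - 422200) = (-330778 - 405010)*(-240 - 422200) = -735788*(-422440) = 310826282720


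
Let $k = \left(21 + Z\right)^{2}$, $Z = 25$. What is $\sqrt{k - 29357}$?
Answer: $i \sqrt{27241} \approx 165.05 i$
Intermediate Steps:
$k = 2116$ ($k = \left(21 + 25\right)^{2} = 46^{2} = 2116$)
$\sqrt{k - 29357} = \sqrt{2116 - 29357} = \sqrt{-27241} = i \sqrt{27241}$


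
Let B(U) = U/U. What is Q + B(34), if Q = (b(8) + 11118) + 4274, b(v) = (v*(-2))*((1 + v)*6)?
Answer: 14529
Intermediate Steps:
B(U) = 1
b(v) = -2*v*(6 + 6*v) (b(v) = (-2*v)*(6 + 6*v) = -2*v*(6 + 6*v))
Q = 14528 (Q = (-12*8*(1 + 8) + 11118) + 4274 = (-12*8*9 + 11118) + 4274 = (-864 + 11118) + 4274 = 10254 + 4274 = 14528)
Q + B(34) = 14528 + 1 = 14529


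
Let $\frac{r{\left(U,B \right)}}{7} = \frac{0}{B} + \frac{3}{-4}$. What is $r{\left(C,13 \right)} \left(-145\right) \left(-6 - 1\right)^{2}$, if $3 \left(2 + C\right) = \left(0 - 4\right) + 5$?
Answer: $\frac{149205}{4} \approx 37301.0$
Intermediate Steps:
$C = - \frac{5}{3}$ ($C = -2 + \frac{\left(0 - 4\right) + 5}{3} = -2 + \frac{-4 + 5}{3} = -2 + \frac{1}{3} \cdot 1 = -2 + \frac{1}{3} = - \frac{5}{3} \approx -1.6667$)
$r{\left(U,B \right)} = - \frac{21}{4}$ ($r{\left(U,B \right)} = 7 \left(\frac{0}{B} + \frac{3}{-4}\right) = 7 \left(0 + 3 \left(- \frac{1}{4}\right)\right) = 7 \left(0 - \frac{3}{4}\right) = 7 \left(- \frac{3}{4}\right) = - \frac{21}{4}$)
$r{\left(C,13 \right)} \left(-145\right) \left(-6 - 1\right)^{2} = \left(- \frac{21}{4}\right) \left(-145\right) \left(-6 - 1\right)^{2} = \frac{3045 \left(-7\right)^{2}}{4} = \frac{3045}{4} \cdot 49 = \frac{149205}{4}$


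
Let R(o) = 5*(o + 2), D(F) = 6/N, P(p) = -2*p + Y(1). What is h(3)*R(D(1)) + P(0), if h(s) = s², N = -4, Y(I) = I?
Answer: 47/2 ≈ 23.500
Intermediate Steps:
P(p) = 1 - 2*p (P(p) = -2*p + 1 = 1 - 2*p)
D(F) = -3/2 (D(F) = 6/(-4) = 6*(-¼) = -3/2)
R(o) = 10 + 5*o (R(o) = 5*(2 + o) = 10 + 5*o)
h(3)*R(D(1)) + P(0) = 3²*(10 + 5*(-3/2)) + (1 - 2*0) = 9*(10 - 15/2) + (1 + 0) = 9*(5/2) + 1 = 45/2 + 1 = 47/2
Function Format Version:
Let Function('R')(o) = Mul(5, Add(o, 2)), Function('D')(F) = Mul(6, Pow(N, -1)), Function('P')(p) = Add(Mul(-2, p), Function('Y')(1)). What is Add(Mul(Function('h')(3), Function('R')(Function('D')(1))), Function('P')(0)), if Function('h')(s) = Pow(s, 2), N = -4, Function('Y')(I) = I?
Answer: Rational(47, 2) ≈ 23.500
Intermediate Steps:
Function('P')(p) = Add(1, Mul(-2, p)) (Function('P')(p) = Add(Mul(-2, p), 1) = Add(1, Mul(-2, p)))
Function('D')(F) = Rational(-3, 2) (Function('D')(F) = Mul(6, Pow(-4, -1)) = Mul(6, Rational(-1, 4)) = Rational(-3, 2))
Function('R')(o) = Add(10, Mul(5, o)) (Function('R')(o) = Mul(5, Add(2, o)) = Add(10, Mul(5, o)))
Add(Mul(Function('h')(3), Function('R')(Function('D')(1))), Function('P')(0)) = Add(Mul(Pow(3, 2), Add(10, Mul(5, Rational(-3, 2)))), Add(1, Mul(-2, 0))) = Add(Mul(9, Add(10, Rational(-15, 2))), Add(1, 0)) = Add(Mul(9, Rational(5, 2)), 1) = Add(Rational(45, 2), 1) = Rational(47, 2)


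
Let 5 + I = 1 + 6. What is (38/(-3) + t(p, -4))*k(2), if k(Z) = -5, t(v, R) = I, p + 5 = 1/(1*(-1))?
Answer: 160/3 ≈ 53.333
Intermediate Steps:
p = -6 (p = -5 + 1/(1*(-1)) = -5 + 1*(-1) = -5 - 1 = -6)
I = 2 (I = -5 + (1 + 6) = -5 + 7 = 2)
t(v, R) = 2
(38/(-3) + t(p, -4))*k(2) = (38/(-3) + 2)*(-5) = (38*(-⅓) + 2)*(-5) = (-38/3 + 2)*(-5) = -32/3*(-5) = 160/3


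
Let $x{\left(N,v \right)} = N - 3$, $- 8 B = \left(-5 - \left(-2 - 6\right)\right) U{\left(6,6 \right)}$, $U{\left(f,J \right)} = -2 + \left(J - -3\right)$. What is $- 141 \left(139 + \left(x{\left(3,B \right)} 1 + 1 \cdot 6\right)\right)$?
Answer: $-20445$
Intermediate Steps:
$U{\left(f,J \right)} = 1 + J$ ($U{\left(f,J \right)} = -2 + \left(J + 3\right) = -2 + \left(3 + J\right) = 1 + J$)
$B = - \frac{21}{8}$ ($B = - \frac{\left(-5 - \left(-2 - 6\right)\right) \left(1 + 6\right)}{8} = - \frac{\left(-5 - \left(-2 - 6\right)\right) 7}{8} = - \frac{\left(-5 - -8\right) 7}{8} = - \frac{\left(-5 + 8\right) 7}{8} = - \frac{3 \cdot 7}{8} = \left(- \frac{1}{8}\right) 21 = - \frac{21}{8} \approx -2.625$)
$x{\left(N,v \right)} = -3 + N$
$- 141 \left(139 + \left(x{\left(3,B \right)} 1 + 1 \cdot 6\right)\right) = - 141 \left(139 + \left(\left(-3 + 3\right) 1 + 1 \cdot 6\right)\right) = - 141 \left(139 + \left(0 \cdot 1 + 6\right)\right) = - 141 \left(139 + \left(0 + 6\right)\right) = - 141 \left(139 + 6\right) = \left(-141\right) 145 = -20445$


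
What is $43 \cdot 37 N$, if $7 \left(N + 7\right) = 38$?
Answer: $- \frac{17501}{7} \approx -2500.1$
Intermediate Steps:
$N = - \frac{11}{7}$ ($N = -7 + \frac{1}{7} \cdot 38 = -7 + \frac{38}{7} = - \frac{11}{7} \approx -1.5714$)
$43 \cdot 37 N = 43 \cdot 37 \left(- \frac{11}{7}\right) = 1591 \left(- \frac{11}{7}\right) = - \frac{17501}{7}$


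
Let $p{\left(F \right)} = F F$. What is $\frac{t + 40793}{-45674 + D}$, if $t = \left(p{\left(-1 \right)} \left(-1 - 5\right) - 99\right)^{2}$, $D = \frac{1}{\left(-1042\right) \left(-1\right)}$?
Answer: $- \frac{53994356}{47592307} \approx -1.1345$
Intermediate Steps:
$p{\left(F \right)} = F^{2}$
$D = \frac{1}{1042} \approx 0.00095969$
$t = 11025$ ($t = \left(\left(-1\right)^{2} \left(-1 - 5\right) - 99\right)^{2} = \left(1 \left(-6\right) - 99\right)^{2} = \left(-6 - 99\right)^{2} = \left(-105\right)^{2} = 11025$)
$\frac{t + 40793}{-45674 + D} = \frac{11025 + 40793}{-45674 + \frac{1}{1042}} = \frac{51818}{- \frac{47592307}{1042}} = 51818 \left(- \frac{1042}{47592307}\right) = - \frac{53994356}{47592307}$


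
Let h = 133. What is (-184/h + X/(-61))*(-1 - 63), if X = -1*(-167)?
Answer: 2139840/8113 ≈ 263.75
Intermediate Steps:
X = 167
(-184/h + X/(-61))*(-1 - 63) = (-184/133 + 167/(-61))*(-1 - 63) = (-184*1/133 + 167*(-1/61))*(-64) = (-184/133 - 167/61)*(-64) = -33435/8113*(-64) = 2139840/8113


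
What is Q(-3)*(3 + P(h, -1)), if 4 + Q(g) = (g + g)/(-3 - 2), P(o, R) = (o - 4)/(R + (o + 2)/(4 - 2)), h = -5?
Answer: -462/25 ≈ -18.480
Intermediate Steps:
P(o, R) = (-4 + o)/(1 + R + o/2) (P(o, R) = (-4 + o)/(R + (2 + o)/2) = (-4 + o)/(R + (2 + o)*(½)) = (-4 + o)/(R + (1 + o/2)) = (-4 + o)/(1 + R + o/2))
Q(g) = -4 - 2*g/5 (Q(g) = -4 + (g + g)/(-3 - 2) = -4 + (2*g)/(-5) = -4 + (2*g)*(-⅕) = -4 - 2*g/5)
Q(-3)*(3 + P(h, -1)) = (-4 - ⅖*(-3))*(3 + 2*(-4 - 5)/(2 - 5 + 2*(-1))) = (-4 + 6/5)*(3 + 2*(-9)/(2 - 5 - 2)) = -14*(3 + 2*(-9)/(-5))/5 = -14*(3 + 2*(-⅕)*(-9))/5 = -14*(3 + 18/5)/5 = -14/5*33/5 = -462/25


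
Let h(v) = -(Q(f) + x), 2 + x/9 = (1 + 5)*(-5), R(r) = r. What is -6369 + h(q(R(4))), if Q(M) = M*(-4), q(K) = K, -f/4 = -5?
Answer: -6001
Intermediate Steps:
f = 20 (f = -4*(-5) = 20)
x = -288 (x = -18 + 9*((1 + 5)*(-5)) = -18 + 9*(6*(-5)) = -18 + 9*(-30) = -18 - 270 = -288)
Q(M) = -4*M
h(v) = 368 (h(v) = -(-4*20 - 288) = -(-80 - 288) = -1*(-368) = 368)
-6369 + h(q(R(4))) = -6369 + 368 = -6001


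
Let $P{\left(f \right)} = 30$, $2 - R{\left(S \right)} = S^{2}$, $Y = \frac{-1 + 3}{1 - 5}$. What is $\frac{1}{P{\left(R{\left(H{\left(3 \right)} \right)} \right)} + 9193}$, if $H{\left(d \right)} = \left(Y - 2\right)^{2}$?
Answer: $\frac{1}{9223} \approx 0.00010842$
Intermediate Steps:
$Y = - \frac{1}{2}$ ($Y = \frac{2}{-4} = 2 \left(- \frac{1}{4}\right) = - \frac{1}{2} \approx -0.5$)
$H{\left(d \right)} = \frac{25}{4}$ ($H{\left(d \right)} = \left(- \frac{1}{2} - 2\right)^{2} = \left(- \frac{5}{2}\right)^{2} = \frac{25}{4}$)
$R{\left(S \right)} = 2 - S^{2}$
$\frac{1}{P{\left(R{\left(H{\left(3 \right)} \right)} \right)} + 9193} = \frac{1}{30 + 9193} = \frac{1}{9223}$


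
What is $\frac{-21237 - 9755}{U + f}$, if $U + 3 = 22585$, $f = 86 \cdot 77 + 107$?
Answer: $- \frac{30992}{29311} \approx -1.0574$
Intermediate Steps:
$f = 6729$ ($f = 6622 + 107 = 6729$)
$U = 22582$ ($U = -3 + 22585 = 22582$)
$\frac{-21237 - 9755}{U + f} = \frac{-21237 - 9755}{22582 + 6729} = - \frac{30992}{29311}$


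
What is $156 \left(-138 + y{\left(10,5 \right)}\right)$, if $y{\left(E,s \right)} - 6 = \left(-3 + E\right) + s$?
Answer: $-18720$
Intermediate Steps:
$y{\left(E,s \right)} = 3 + E + s$ ($y{\left(E,s \right)} = 6 + \left(\left(-3 + E\right) + s\right) = 6 + \left(-3 + E + s\right) = 3 + E + s$)
$156 \left(-138 + y{\left(10,5 \right)}\right) = 156 \left(-138 + \left(3 + 10 + 5\right)\right) = 156 \left(-138 + 18\right) = 156 \left(-120\right) = -18720$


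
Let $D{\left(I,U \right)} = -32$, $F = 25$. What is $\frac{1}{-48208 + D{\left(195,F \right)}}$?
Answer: $- \frac{1}{48240} \approx -2.073 \cdot 10^{-5}$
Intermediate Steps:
$\frac{1}{-48208 + D{\left(195,F \right)}} = \frac{1}{-48208 - 32} = \frac{1}{-48240} = - \frac{1}{48240}$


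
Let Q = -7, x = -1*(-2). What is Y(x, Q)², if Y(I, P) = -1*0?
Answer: 0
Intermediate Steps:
x = 2
Y(I, P) = 0
Y(x, Q)² = 0² = 0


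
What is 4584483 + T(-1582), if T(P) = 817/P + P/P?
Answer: 7252652871/1582 ≈ 4.5845e+6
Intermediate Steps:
T(P) = 1 + 817/P (T(P) = 817/P + 1 = 1 + 817/P)
4584483 + T(-1582) = 4584483 + (817 - 1582)/(-1582) = 4584483 - 1/1582*(-765) = 4584483 + 765/1582 = 7252652871/1582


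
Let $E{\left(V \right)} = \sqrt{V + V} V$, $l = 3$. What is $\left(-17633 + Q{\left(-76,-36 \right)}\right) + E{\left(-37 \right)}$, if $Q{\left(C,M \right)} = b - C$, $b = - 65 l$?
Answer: $-17752 - 37 i \sqrt{74} \approx -17752.0 - 318.29 i$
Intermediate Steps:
$E{\left(V \right)} = \sqrt{2} V^{\frac{3}{2}}$ ($E{\left(V \right)} = \sqrt{2 V} V = \sqrt{2} \sqrt{V} V = \sqrt{2} V^{\frac{3}{2}}$)
$b = -195$ ($b = \left(-65\right) 3 = -195$)
$Q{\left(C,M \right)} = -195 - C$
$\left(-17633 + Q{\left(-76,-36 \right)}\right) + E{\left(-37 \right)} = \left(-17633 - 119\right) + \sqrt{2} \left(-37\right)^{\frac{3}{2}} = \left(-17633 + \left(-195 + 76\right)\right) + \sqrt{2} \left(- 37 i \sqrt{37}\right) = \left(-17633 - 119\right) - 37 i \sqrt{74} = -17752 - 37 i \sqrt{74}$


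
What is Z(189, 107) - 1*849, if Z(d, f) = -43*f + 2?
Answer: -5448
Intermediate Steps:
Z(d, f) = 2 - 43*f
Z(189, 107) - 1*849 = (2 - 43*107) - 1*849 = (2 - 4601) - 849 = -4599 - 849 = -5448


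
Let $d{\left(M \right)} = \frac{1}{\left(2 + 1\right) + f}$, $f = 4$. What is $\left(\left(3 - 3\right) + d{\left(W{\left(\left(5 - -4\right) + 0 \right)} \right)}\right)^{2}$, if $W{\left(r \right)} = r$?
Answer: $\frac{1}{49} \approx 0.020408$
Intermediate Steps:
$d{\left(M \right)} = \frac{1}{7}$ ($d{\left(M \right)} = \frac{1}{\left(2 + 1\right) + 4} = \frac{1}{3 + 4} = \frac{1}{7}$)
$\left(\left(3 - 3\right) + d{\left(W{\left(\left(5 - -4\right) + 0 \right)} \right)}\right)^{2} = \left(\left(3 - 3\right) + \frac{1}{7}\right)^{2} = \left(0 + \frac{1}{7}\right)^{2} = \left(\frac{1}{7}\right)^{2} = \frac{1}{49}$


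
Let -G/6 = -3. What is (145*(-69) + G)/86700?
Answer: -3329/28900 ≈ -0.11519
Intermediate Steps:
G = 18 (G = -6*(-3) = 18)
(145*(-69) + G)/86700 = (145*(-69) + 18)/86700 = (-10005 + 18)*(1/86700) = -9987*1/86700 = -3329/28900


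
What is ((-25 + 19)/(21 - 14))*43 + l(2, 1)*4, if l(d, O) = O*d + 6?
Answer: -34/7 ≈ -4.8571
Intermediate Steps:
l(d, O) = 6 + O*d
((-25 + 19)/(21 - 14))*43 + l(2, 1)*4 = ((-25 + 19)/(21 - 14))*43 + (6 + 1*2)*4 = -6/7*43 + (6 + 2)*4 = -6*⅐*43 + 8*4 = -6/7*43 + 32 = -258/7 + 32 = -34/7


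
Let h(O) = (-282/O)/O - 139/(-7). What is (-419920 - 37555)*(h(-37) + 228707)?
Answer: -1002733733147550/9583 ≈ -1.0464e+11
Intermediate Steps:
h(O) = 139/7 - 282/O² (h(O) = -282/O² - 139*(-⅐) = -282/O² + 139/7 = 139/7 - 282/O²)
(-419920 - 37555)*(h(-37) + 228707) = (-419920 - 37555)*((139/7 - 282/(-37)²) + 228707) = -457475*((139/7 - 282*1/1369) + 228707) = -457475*((139/7 - 282/1369) + 228707) = -457475*(188317/9583 + 228707) = -457475*2191887498/9583 = -1002733733147550/9583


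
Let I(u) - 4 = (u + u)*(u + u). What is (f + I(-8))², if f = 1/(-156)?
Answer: 1645032481/24336 ≈ 67597.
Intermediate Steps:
I(u) = 4 + 4*u² (I(u) = 4 + (u + u)*(u + u) = 4 + (2*u)*(2*u) = 4 + 4*u²)
f = -1/156 ≈ -0.0064103
(f + I(-8))² = (-1/156 + (4 + 4*(-8)²))² = (-1/156 + (4 + 4*64))² = (-1/156 + (4 + 256))² = (-1/156 + 260)² = (40559/156)² = 1645032481/24336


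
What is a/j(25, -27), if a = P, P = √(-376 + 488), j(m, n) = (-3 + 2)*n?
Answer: 4*√7/27 ≈ 0.39196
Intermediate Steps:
j(m, n) = -n
P = 4*√7 (P = √112 = 4*√7 ≈ 10.583)
a = 4*√7 ≈ 10.583
a/j(25, -27) = (4*√7)/((-1*(-27))) = (4*√7)/27 = (4*√7)*(1/27) = 4*√7/27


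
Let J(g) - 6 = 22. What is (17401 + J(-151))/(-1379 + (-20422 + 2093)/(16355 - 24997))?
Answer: -150621418/11898989 ≈ -12.658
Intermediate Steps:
J(g) = 28 (J(g) = 6 + 22 = 28)
(17401 + J(-151))/(-1379 + (-20422 + 2093)/(16355 - 24997)) = (17401 + 28)/(-1379 + (-20422 + 2093)/(16355 - 24997)) = 17429/(-1379 - 18329/(-8642)) = 17429/(-1379 - 18329*(-1/8642)) = 17429/(-1379 + 18329/8642) = 17429/(-11898989/8642) = 17429*(-8642/11898989) = -150621418/11898989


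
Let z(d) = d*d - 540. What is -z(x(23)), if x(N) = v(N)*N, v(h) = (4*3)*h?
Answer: -40296564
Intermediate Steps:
v(h) = 12*h
x(N) = 12*N² (x(N) = (12*N)*N = 12*N²)
z(d) = -540 + d² (z(d) = d² - 540 = -540 + d²)
-z(x(23)) = -(-540 + (12*23²)²) = -(-540 + (12*529)²) = -(-540 + 6348²) = -(-540 + 40297104) = -1*40296564 = -40296564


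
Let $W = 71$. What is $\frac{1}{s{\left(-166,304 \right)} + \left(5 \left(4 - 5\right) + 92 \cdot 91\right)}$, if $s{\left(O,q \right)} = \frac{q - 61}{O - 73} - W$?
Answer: $\frac{239}{1982501} \approx 0.00012055$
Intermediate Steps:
$s{\left(O,q \right)} = -71 + \frac{-61 + q}{-73 + O}$ ($s{\left(O,q \right)} = \frac{q - 61}{O - 73} - 71 = \frac{-61 + q}{-73 + O} - 71 = -71 + \frac{-61 + q}{-73 + O}$)
$\frac{1}{s{\left(-166,304 \right)} + \left(5 \left(4 - 5\right) + 92 \cdot 91\right)} = \frac{1}{\frac{5122 + 304 - -11786}{-73 - 166} + \left(5 \left(4 - 5\right) + 92 \cdot 91\right)} = \frac{1}{\frac{5122 + 304 + 11786}{-239} + \left(5 \left(-1\right) + 8372\right)} = \frac{1}{\left(- \frac{1}{239}\right) 17212 + \left(-5 + 8372\right)} = \frac{1}{- \frac{17212}{239} + 8367} = \frac{1}{\frac{1982501}{239}} = \frac{239}{1982501}$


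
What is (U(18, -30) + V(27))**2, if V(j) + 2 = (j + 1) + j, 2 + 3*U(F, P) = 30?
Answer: 34969/9 ≈ 3885.4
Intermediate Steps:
U(F, P) = 28/3 (U(F, P) = -2/3 + (1/3)*30 = -2/3 + 10 = 28/3)
V(j) = -1 + 2*j (V(j) = -2 + ((j + 1) + j) = -2 + ((1 + j) + j) = -2 + (1 + 2*j) = -1 + 2*j)
(U(18, -30) + V(27))**2 = (28/3 + (-1 + 2*27))**2 = (28/3 + (-1 + 54))**2 = (28/3 + 53)**2 = (187/3)**2 = 34969/9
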